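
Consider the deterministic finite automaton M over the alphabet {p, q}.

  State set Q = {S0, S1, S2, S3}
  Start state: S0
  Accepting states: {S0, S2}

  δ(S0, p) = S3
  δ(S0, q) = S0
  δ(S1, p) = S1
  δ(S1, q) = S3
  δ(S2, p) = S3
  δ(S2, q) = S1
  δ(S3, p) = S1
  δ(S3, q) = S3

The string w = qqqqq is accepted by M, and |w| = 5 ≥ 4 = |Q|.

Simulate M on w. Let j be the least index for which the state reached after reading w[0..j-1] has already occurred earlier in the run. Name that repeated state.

S0

Run of M on w = q q q q q:
  step 0: S0  (start)
  step 1: S0  (read q: S0→S0)   ← first repeat (S0 seen earlier)
  step 2: S0  (read q: S0→S0)
  step 3: S0  (read q: S0→S0)
  step 4: S0  (read q: S0→S0)
  step 5: S0  (read q: S0→S0)

The earliest repeat is at step j = 1: M is in S0, which it already visited at step i = 0.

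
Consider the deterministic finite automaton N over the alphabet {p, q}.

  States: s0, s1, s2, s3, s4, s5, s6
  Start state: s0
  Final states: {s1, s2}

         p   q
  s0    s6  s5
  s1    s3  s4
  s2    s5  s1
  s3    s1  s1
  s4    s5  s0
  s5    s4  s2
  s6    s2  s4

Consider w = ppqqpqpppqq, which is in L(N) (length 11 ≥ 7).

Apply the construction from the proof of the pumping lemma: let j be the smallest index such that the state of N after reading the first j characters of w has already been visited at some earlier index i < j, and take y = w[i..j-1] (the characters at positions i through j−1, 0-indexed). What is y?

qqpq

Run of N on w = p p q q p q p p p q q:
  step 0: s0  (start)
  step 1: s6  (read p: s0→s6)
  step 2: s2  (read p: s6→s2)
  step 3: s1  (read q: s2→s1)
  step 4: s4  (read q: s1→s4)
  step 5: s5  (read p: s4→s5)
  step 6: s2  (read q: s5→s2)   ← first repeat (s2 seen earlier)
  step 7: s5  (read p: s2→s5)
  step 8: s4  (read p: s5→s4)
  step 9: s5  (read p: s4→s5)
  step 10: s2  (read q: s5→s2)
  step 11: s1  (read q: s2→s1)

So i = 2, j = 6, giving x = w[0:2] = pp, y = w[2:6] = qqpq, z = w[6:11] = pppqq.
Check: |xy| = 6 ≤ 7 and |y| = 4 ≥ 1. Reading y takes N from s2 back to s2, so every xyⁱz is accepted.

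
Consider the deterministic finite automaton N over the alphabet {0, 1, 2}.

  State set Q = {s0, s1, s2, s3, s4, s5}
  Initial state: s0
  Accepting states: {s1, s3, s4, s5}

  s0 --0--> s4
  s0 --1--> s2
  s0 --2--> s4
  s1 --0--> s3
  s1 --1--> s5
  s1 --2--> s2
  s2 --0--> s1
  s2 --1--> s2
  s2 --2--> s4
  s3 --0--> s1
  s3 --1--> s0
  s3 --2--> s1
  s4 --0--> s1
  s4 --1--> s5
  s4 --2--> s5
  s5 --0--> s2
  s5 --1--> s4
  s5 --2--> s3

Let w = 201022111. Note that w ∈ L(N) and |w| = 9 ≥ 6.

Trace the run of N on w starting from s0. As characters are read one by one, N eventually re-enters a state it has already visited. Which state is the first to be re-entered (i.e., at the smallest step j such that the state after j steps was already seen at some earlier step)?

s4

Run of N on w = 2 0 1 0 2 2 1 1 1:
  step 0: s0  (start)
  step 1: s4  (read 2: s0→s4)
  step 2: s1  (read 0: s4→s1)
  step 3: s5  (read 1: s1→s5)
  step 4: s2  (read 0: s5→s2)
  step 5: s4  (read 2: s2→s4)   ← first repeat (s4 seen earlier)
  step 6: s5  (read 2: s4→s5)
  step 7: s4  (read 1: s5→s4)
  step 8: s5  (read 1: s4→s5)
  step 9: s4  (read 1: s5→s4)

The earliest repeat is at step j = 5: N is in s4, which it already visited at step i = 1.
With |Q| = 6, pigeonhole forces a state repeat no later than step 6; the substring read between the first and second visits to that state can be pumped.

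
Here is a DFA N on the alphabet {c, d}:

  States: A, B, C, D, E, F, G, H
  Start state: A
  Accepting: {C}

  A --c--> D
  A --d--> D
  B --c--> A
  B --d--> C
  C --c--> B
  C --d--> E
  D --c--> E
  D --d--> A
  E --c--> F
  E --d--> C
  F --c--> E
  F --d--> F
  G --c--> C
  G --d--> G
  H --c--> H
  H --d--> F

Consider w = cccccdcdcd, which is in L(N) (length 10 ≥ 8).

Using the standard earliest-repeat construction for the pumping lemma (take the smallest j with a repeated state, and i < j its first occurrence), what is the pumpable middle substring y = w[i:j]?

Run of N on w = c c c c c d c d c d:
  step 0: A  (start)
  step 1: D  (read c: A→D)
  step 2: E  (read c: D→E)
  step 3: F  (read c: E→F)
  step 4: E  (read c: F→E)   ← first repeat (E seen earlier)
  step 5: F  (read c: E→F)
  step 6: F  (read d: F→F)
  step 7: E  (read c: F→E)
  step 8: C  (read d: E→C)
  step 9: B  (read c: C→B)
  step 10: C  (read d: B→C)

So i = 2, j = 4, giving x = w[0:2] = cc, y = w[2:4] = cc, z = w[4:10] = cdcdcd.
Check: |xy| = 4 ≤ 8 and |y| = 2 ≥ 1. Reading y takes N from E back to E, so every xyⁱz is accepted.
Pumping length from the standard proof: p = 8 (the number of states). The repeated state found above gives |xy| = j ≤ 8 and |y| = j − i ≥ 1.

cc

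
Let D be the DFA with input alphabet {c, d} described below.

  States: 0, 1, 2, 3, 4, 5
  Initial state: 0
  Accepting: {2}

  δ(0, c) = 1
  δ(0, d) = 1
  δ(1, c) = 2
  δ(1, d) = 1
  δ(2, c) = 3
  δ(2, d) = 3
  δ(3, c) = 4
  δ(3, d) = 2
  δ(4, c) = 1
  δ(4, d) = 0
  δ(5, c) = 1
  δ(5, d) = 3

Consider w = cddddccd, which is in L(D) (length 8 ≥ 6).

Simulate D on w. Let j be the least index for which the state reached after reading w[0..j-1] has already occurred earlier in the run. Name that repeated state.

State sequence: 0 -c-> 1 -d-> 1 -d-> 1 -d-> 1 -d-> 1 -c-> 2 -c-> 3 -d-> 2
First repeat at step 2: 1 was already visited.

The earliest repeat is at step j = 2: D is in 1, which it already visited at step i = 1.
With |Q| = 6, pigeonhole forces a state repeat no later than step 6; the substring read between the first and second visits to that state can be pumped.

1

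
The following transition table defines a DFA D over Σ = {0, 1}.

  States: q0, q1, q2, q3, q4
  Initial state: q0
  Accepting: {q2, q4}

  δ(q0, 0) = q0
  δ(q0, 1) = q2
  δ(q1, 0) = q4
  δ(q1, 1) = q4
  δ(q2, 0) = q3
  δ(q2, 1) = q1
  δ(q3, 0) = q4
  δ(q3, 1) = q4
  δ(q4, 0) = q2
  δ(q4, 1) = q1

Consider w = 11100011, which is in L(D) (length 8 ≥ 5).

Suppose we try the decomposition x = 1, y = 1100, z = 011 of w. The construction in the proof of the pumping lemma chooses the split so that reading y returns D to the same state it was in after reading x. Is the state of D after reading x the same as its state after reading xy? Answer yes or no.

no

State sequence: q0 -1-> q2 -1-> q1 -1-> q4 -0-> q2 -0-> q3

After x (step 1): q2. After xy (step 5): q3.
They differ (q2 ≠ q3), so y is not a cycle from the state after x; this split is not the one the pumping-lemma construction produces, and pumping y need not keep the string in L(D).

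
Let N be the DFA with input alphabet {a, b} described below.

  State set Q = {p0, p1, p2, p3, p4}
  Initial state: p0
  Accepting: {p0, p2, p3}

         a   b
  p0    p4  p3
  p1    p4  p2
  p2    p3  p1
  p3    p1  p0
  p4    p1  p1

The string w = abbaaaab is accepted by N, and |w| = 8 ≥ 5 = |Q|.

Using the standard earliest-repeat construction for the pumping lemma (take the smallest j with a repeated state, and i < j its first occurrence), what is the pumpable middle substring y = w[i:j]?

State sequence: p0 -a-> p4 -b-> p1 -b-> p2 -a-> p3 -a-> p1 -a-> p4 -a-> p1 -b-> p2
First repeat at step 5: p1 was already visited.

So i = 2, j = 5, giving x = w[0:2] = ab, y = w[2:5] = baa, z = w[5:8] = aab.
Check: |xy| = 5 ≤ 5 and |y| = 3 ≥ 1. Reading y takes N from p1 back to p1, so every xyⁱz is accepted.

baa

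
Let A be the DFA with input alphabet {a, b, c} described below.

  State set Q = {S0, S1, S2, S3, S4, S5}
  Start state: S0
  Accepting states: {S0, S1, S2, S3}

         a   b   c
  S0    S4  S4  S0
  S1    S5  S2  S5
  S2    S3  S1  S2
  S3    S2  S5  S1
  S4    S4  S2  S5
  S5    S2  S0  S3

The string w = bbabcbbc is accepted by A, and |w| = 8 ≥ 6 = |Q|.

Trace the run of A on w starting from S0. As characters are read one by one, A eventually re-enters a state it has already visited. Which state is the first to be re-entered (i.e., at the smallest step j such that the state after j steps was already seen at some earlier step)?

State sequence: S0 -b-> S4 -b-> S2 -a-> S3 -b-> S5 -c-> S3 -b-> S5 -b-> S0 -c-> S0
First repeat at step 5: S3 was already visited.

The earliest repeat is at step j = 5: A is in S3, which it already visited at step i = 3.
Since A has 6 states, any run of length ≥ 6 visits 6+1 states, so by pigeonhole some state repeats within the first 6 steps — that repeat gives the pumpable loop.

S3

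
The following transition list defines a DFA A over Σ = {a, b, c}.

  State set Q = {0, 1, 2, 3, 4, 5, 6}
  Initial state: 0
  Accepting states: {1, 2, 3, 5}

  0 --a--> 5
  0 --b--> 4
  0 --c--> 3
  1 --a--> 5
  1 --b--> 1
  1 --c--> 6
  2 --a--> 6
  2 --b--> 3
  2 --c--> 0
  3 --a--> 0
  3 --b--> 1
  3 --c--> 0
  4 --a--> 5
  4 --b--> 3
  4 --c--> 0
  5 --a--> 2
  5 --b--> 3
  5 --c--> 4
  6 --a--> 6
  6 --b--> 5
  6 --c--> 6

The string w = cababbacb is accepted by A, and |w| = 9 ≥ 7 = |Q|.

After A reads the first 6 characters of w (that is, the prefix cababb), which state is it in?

1

State sequence: 0 -c-> 3 -a-> 0 -b-> 4 -a-> 5 -b-> 3 -b-> 1

After reading 6 characters, A is in state 1.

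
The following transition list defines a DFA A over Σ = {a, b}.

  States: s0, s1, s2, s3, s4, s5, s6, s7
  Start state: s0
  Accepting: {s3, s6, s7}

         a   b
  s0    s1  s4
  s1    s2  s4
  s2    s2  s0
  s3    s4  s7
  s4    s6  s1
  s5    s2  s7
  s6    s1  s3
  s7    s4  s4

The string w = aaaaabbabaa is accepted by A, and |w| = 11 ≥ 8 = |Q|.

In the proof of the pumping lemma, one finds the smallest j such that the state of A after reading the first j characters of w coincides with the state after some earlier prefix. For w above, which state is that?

s2

State sequence: s0 -a-> s1 -a-> s2 -a-> s2 -a-> s2 -a-> s2 -b-> s0 -b-> s4 -a-> s6 -b-> s3 -a-> s4 -a-> s6
First repeat at step 3: s2 was already visited.

The earliest repeat is at step j = 3: A is in s2, which it already visited at step i = 2.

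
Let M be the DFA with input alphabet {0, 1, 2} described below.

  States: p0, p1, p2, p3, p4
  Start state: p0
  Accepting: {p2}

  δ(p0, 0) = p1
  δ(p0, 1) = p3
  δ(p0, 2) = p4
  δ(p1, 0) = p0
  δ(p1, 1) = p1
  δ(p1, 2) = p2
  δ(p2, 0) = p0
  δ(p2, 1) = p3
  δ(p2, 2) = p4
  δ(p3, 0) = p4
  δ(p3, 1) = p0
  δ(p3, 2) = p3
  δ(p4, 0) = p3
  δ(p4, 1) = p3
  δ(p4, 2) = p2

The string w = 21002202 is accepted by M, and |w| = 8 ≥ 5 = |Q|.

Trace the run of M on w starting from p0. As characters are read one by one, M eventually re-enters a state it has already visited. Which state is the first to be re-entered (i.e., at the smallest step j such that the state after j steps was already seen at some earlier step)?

State sequence: p0 -2-> p4 -1-> p3 -0-> p4 -0-> p3 -2-> p3 -2-> p3 -0-> p4 -2-> p2
First repeat at step 3: p4 was already visited.

The earliest repeat is at step j = 3: M is in p4, which it already visited at step i = 1.
The DFA has 5 states, so the proof of the pumping lemma guarantees a repeated state among the first 5+1 visited; the segment between the two visits is the pumpable y.

p4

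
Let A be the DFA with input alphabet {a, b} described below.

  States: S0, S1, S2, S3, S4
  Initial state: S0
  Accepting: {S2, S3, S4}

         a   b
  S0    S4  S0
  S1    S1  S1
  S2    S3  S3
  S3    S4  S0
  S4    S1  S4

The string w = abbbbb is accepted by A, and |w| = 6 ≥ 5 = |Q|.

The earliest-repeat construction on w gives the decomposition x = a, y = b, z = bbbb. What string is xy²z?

xy^2z = a·b·b·bbbb = abbbbbb.
Reading y = b takes A from S4 back to S4, so after x·y·y the machine is still in S4, and z then leads to the accepting state S4. Hence abbbbbb ∈ L(A).

abbbbbb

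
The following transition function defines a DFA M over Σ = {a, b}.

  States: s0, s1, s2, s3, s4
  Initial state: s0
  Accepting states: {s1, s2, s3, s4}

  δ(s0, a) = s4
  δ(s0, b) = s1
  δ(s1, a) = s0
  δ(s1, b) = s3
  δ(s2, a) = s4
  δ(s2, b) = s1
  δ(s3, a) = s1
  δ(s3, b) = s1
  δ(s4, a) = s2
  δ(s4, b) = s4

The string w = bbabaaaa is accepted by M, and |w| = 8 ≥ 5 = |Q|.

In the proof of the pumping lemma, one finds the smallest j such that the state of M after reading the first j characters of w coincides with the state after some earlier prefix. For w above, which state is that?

s1

Run of M on w = b b a b a a a a:
  step 0: s0  (start)
  step 1: s1  (read b: s0→s1)
  step 2: s3  (read b: s1→s3)
  step 3: s1  (read a: s3→s1)   ← first repeat (s1 seen earlier)
  step 4: s3  (read b: s1→s3)
  step 5: s1  (read a: s3→s1)
  step 6: s0  (read a: s1→s0)
  step 7: s4  (read a: s0→s4)
  step 8: s2  (read a: s4→s2)

The earliest repeat is at step j = 3: M is in s1, which it already visited at step i = 1.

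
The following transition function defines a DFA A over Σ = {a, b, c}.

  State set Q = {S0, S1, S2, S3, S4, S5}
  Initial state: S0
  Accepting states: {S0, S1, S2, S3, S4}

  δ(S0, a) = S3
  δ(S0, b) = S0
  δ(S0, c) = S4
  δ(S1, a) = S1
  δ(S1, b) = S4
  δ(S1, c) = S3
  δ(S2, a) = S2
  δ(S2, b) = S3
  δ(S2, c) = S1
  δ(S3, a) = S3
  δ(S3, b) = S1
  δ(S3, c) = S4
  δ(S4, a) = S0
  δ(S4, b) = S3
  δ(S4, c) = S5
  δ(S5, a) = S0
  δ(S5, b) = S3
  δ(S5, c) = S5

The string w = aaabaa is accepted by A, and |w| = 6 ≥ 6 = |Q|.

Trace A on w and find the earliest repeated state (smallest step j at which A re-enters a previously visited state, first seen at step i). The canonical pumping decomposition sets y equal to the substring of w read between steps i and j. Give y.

State sequence: S0 -a-> S3 -a-> S3 -a-> S3 -b-> S1 -a-> S1 -a-> S1
First repeat at step 2: S3 was already visited.

So i = 1, j = 2, giving x = w[0:1] = a, y = w[1:2] = a, z = w[2:6] = abaa.
Check: |xy| = 2 ≤ 6 and |y| = 1 ≥ 1. Reading y takes A from S3 back to S3, so every xyⁱz is accepted.

a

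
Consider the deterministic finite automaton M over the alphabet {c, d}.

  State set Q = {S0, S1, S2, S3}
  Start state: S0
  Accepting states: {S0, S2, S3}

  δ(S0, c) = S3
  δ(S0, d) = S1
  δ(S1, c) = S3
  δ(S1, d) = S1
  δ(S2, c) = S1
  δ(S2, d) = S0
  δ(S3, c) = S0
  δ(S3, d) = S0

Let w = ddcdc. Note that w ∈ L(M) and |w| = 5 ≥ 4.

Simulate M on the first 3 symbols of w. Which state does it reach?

State sequence: S0 -d-> S1 -d-> S1 -c-> S3

After reading 3 characters, M is in state S3.

S3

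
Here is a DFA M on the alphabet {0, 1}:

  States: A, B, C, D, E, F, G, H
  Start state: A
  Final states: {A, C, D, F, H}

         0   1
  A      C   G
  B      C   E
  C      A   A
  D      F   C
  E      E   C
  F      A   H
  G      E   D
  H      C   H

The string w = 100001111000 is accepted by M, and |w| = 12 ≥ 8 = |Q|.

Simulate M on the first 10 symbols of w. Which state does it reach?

Run of M on the first 10 characters of w = 1 0 0 0 0 1 1 1 1 0:
  step 0: A  (start)
  step 1: G  (read 1: A→G)
  step 2: E  (read 0: G→E)
  step 3: E  (read 0: E→E)
  step 4: E  (read 0: E→E)
  step 5: E  (read 0: E→E)
  step 6: C  (read 1: E→C)
  step 7: A  (read 1: C→A)
  step 8: G  (read 1: A→G)
  step 9: D  (read 1: G→D)
  step 10: F  (read 0: D→F)

After reading 10 characters, M is in state F.

F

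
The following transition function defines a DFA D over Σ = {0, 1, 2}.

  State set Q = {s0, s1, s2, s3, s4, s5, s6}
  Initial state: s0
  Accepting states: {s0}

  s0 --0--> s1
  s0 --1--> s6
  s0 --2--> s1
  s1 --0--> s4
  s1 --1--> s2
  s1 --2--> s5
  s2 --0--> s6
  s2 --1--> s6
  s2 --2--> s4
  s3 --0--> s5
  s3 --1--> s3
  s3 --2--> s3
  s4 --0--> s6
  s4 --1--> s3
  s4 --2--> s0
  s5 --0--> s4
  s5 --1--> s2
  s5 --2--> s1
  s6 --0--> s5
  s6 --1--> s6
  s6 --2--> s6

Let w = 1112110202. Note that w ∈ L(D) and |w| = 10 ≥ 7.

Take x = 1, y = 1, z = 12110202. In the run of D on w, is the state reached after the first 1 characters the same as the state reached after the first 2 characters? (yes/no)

Run of D on the first 2 characters of w = 1 1:
  step 0: s0  (start)
  step 1: s6  (read 1: s0→s6)
  step 2: s6  (read 1: s6→s6)

After x (step 1): s6. After xy (step 2): s6.
They match, so y = 1 drives D around a cycle from s6 back to itself; pumping y any number of times keeps D in s6 before reading z, and xyⁱz ∈ L(D) for every i ≥ 0.

yes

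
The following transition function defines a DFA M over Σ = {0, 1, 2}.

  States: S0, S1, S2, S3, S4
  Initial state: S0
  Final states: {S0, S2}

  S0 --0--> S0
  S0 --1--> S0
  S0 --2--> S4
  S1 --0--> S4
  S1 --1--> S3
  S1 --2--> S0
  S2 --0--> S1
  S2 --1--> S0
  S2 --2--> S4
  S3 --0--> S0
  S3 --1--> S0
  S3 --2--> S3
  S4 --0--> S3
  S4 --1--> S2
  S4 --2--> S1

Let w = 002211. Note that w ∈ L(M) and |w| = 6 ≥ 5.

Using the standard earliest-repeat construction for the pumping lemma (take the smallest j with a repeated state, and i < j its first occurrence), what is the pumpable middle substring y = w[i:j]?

0

Run of M on w = 0 0 2 2 1 1:
  step 0: S0  (start)
  step 1: S0  (read 0: S0→S0)   ← first repeat (S0 seen earlier)
  step 2: S0  (read 0: S0→S0)
  step 3: S4  (read 2: S0→S4)
  step 4: S1  (read 2: S4→S1)
  step 5: S3  (read 1: S1→S3)
  step 6: S0  (read 1: S3→S0)

So i = 0, j = 1, giving x = w[0:0] = ε, y = w[0:1] = 0, z = w[1:6] = 02211.
Check: |xy| = 1 ≤ 5 and |y| = 1 ≥ 1. Reading y takes M from S0 back to S0, so every xyⁱz is accepted.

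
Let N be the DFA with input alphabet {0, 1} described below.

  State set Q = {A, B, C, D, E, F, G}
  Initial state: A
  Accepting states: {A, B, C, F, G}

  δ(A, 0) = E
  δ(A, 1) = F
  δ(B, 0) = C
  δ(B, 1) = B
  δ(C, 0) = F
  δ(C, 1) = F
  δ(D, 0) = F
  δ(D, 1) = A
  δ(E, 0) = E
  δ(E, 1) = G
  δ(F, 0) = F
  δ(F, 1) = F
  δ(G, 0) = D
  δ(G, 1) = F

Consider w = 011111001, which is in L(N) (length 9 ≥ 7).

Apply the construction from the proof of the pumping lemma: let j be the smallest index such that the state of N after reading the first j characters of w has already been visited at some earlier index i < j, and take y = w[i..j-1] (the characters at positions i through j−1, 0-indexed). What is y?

State sequence: A -0-> E -1-> G -1-> F -1-> F -1-> F -1-> F -0-> F -0-> F -1-> F
First repeat at step 4: F was already visited.

So i = 3, j = 4, giving x = w[0:3] = 011, y = w[3:4] = 1, z = w[4:9] = 11001.
Check: |xy| = 4 ≤ 7 and |y| = 1 ≥ 1. Reading y takes N from F back to F, so every xyⁱz is accepted.

1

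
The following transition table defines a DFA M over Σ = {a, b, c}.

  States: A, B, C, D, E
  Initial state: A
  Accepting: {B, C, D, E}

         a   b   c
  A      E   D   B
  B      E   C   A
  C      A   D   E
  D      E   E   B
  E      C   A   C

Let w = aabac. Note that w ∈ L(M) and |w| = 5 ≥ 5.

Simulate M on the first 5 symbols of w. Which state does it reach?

State sequence: A -a-> E -a-> C -b-> D -a-> E -c-> C

After reading 5 characters, M is in state C.
(This kind of state-tracing is the core of the pumping-lemma construction: with 5 states, pigeonhole forces a repeat within the first 5 steps.)

C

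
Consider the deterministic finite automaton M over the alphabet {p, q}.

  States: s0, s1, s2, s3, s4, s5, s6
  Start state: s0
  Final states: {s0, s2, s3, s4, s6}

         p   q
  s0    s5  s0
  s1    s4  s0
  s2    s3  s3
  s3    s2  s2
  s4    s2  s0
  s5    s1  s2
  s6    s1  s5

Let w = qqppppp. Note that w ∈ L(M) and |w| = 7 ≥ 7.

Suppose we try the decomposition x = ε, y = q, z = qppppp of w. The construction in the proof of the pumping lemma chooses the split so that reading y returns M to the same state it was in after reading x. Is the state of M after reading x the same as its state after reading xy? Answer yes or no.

yes

State sequence: s0 -q-> s0

After x (step 0): s0. After xy (step 1): s0.
They match, so y = q drives M around a cycle from s0 back to itself; pumping y any number of times keeps M in s0 before reading z, and xyⁱz ∈ L(M) for every i ≥ 0.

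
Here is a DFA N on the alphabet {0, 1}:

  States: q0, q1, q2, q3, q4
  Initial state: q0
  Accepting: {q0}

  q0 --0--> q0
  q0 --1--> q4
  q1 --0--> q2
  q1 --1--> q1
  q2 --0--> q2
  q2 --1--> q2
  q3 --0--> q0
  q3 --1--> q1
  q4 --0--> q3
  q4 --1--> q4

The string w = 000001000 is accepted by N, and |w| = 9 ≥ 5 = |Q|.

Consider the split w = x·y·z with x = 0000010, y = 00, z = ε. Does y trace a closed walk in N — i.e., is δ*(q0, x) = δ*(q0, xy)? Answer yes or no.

no

Run of N on the first 9 characters of w = 0 0 0 0 0 1 0 0 0:
  step 0: q0  (start)
  step 1: q0  (read 0: q0→q0)
  step 2: q0  (read 0: q0→q0)
  step 3: q0  (read 0: q0→q0)
  step 4: q0  (read 0: q0→q0)
  step 5: q0  (read 0: q0→q0)
  step 6: q4  (read 1: q0→q4)
  step 7: q3  (read 0: q4→q3)
  step 8: q0  (read 0: q3→q0)
  step 9: q0  (read 0: q0→q0)

After x (step 7): q3. After xy (step 9): q0.
They differ (q3 ≠ q0), so y is not a cycle from the state after x; this split is not the one the pumping-lemma construction produces, and pumping y need not keep the string in L(N).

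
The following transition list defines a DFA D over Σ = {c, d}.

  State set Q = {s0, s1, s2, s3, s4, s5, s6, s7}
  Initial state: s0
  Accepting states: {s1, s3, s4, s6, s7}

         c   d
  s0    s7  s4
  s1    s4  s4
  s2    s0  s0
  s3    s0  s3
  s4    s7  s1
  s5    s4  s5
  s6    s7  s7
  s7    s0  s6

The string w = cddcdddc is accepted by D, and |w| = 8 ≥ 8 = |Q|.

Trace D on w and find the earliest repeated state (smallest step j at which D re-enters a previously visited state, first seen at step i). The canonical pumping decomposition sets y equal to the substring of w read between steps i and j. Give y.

Run of D on w = c d d c d d d c:
  step 0: s0  (start)
  step 1: s7  (read c: s0→s7)
  step 2: s6  (read d: s7→s6)
  step 3: s7  (read d: s6→s7)   ← first repeat (s7 seen earlier)
  step 4: s0  (read c: s7→s0)
  step 5: s4  (read d: s0→s4)
  step 6: s1  (read d: s4→s1)
  step 7: s4  (read d: s1→s4)
  step 8: s7  (read c: s4→s7)

So i = 1, j = 3, giving x = w[0:1] = c, y = w[1:3] = dd, z = w[3:8] = cdddc.
Check: |xy| = 3 ≤ 8 and |y| = 2 ≥ 1. Reading y takes D from s7 back to s7, so every xyⁱz is accepted.
Pumping length from the standard proof: p = 8 (the number of states). The repeated state found above gives |xy| = j ≤ 8 and |y| = j − i ≥ 1.

dd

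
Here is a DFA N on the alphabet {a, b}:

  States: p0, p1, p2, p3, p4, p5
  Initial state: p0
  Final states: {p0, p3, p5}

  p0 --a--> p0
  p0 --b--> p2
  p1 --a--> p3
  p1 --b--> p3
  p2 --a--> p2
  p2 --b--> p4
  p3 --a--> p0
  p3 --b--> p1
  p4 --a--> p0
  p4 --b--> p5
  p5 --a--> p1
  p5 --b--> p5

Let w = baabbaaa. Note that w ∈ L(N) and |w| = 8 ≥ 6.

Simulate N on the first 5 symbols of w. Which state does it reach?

p5

Run of N on the first 5 characters of w = b a a b b:
  step 0: p0  (start)
  step 1: p2  (read b: p0→p2)
  step 2: p2  (read a: p2→p2)
  step 3: p2  (read a: p2→p2)
  step 4: p4  (read b: p2→p4)
  step 5: p5  (read b: p4→p5)

After reading 5 characters, N is in state p5.
(This kind of state-tracing is the core of the pumping-lemma construction: with 6 states, pigeonhole forces a repeat within the first 6 steps.)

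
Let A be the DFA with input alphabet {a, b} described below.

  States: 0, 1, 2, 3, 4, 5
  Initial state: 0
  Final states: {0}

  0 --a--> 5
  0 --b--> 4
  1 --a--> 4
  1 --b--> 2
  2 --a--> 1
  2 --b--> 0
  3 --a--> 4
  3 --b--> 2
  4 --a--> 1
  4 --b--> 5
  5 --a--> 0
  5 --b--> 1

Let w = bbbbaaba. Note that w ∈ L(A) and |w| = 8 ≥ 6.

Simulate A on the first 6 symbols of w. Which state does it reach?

4

Run of A on the first 6 characters of w = b b b b a a:
  step 0: 0  (start)
  step 1: 4  (read b: 0→4)
  step 2: 5  (read b: 4→5)
  step 3: 1  (read b: 5→1)
  step 4: 2  (read b: 1→2)
  step 5: 1  (read a: 2→1)
  step 6: 4  (read a: 1→4)

After reading 6 characters, A is in state 4.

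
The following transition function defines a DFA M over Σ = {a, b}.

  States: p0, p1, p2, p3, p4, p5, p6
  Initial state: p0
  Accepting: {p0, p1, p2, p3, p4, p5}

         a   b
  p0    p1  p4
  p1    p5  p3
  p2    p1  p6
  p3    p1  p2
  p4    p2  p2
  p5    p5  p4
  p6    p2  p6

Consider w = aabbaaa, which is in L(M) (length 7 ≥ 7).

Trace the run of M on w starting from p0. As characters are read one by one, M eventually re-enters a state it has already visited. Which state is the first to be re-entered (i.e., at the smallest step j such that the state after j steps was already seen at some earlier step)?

p1

State sequence: p0 -a-> p1 -a-> p5 -b-> p4 -b-> p2 -a-> p1 -a-> p5 -a-> p5
First repeat at step 5: p1 was already visited.

The earliest repeat is at step j = 5: M is in p1, which it already visited at step i = 1.
With |Q| = 7, pigeonhole forces a state repeat no later than step 7; the substring read between the first and second visits to that state can be pumped.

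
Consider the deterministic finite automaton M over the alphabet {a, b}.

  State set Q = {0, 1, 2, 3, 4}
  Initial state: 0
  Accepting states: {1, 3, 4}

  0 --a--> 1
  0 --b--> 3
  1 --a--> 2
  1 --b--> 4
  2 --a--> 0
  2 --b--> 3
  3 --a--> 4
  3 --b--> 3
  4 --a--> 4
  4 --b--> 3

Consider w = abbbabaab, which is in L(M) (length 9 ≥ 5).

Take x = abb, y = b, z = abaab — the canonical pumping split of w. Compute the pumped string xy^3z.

xy^3z = abb·b·b·b·abaab = abbbbbabaab.
Reading y = b takes M from 3 back to 3, so after x·y·y·y the machine is still in 3, and z then leads to the accepting state 3. Hence abbbbbabaab ∈ L(M).

abbbbbabaab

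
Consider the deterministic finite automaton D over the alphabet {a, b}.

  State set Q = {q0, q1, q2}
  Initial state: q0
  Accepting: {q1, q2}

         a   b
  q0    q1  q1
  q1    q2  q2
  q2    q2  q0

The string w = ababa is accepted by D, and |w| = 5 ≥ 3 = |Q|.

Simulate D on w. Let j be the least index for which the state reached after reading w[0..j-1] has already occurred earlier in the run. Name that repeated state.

q2

State sequence: q0 -a-> q1 -b-> q2 -a-> q2 -b-> q0 -a-> q1
First repeat at step 3: q2 was already visited.

The earliest repeat is at step j = 3: D is in q2, which it already visited at step i = 2.
Since D has 3 states, any run of length ≥ 3 visits 3+1 states, so by pigeonhole some state repeats within the first 3 steps — that repeat gives the pumpable loop.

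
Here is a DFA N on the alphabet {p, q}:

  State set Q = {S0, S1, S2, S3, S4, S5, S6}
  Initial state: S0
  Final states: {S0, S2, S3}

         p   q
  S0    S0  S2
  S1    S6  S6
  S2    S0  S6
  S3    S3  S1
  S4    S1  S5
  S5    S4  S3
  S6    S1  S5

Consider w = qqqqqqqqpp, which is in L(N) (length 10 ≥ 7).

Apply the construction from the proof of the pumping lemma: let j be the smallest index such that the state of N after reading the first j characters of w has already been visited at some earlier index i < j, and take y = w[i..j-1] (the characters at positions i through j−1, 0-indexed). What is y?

qqqq

State sequence: S0 -q-> S2 -q-> S6 -q-> S5 -q-> S3 -q-> S1 -q-> S6 -q-> S5 -q-> S3 -p-> S3 -p-> S3
First repeat at step 6: S6 was already visited.

So i = 2, j = 6, giving x = w[0:2] = qq, y = w[2:6] = qqqq, z = w[6:10] = qqpp.
Check: |xy| = 6 ≤ 7 and |y| = 4 ≥ 1. Reading y takes N from S6 back to S6, so every xyⁱz is accepted.
With |Q| = 7, pigeonhole forces a state repeat no later than step 7; the substring read between the first and second visits to that state can be pumped.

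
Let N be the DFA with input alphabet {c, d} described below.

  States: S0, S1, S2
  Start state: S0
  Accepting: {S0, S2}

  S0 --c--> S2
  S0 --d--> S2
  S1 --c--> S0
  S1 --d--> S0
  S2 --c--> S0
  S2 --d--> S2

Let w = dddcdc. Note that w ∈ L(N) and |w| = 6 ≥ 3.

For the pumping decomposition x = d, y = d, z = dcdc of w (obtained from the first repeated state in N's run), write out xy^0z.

ddcdc

xy⁰z = xz = d·dcdc = ddcdc.
Reading y = d takes N from S2 back to S2, so after x the machine is still in S2, and z then leads to the accepting state S0. Hence ddcdc ∈ L(N).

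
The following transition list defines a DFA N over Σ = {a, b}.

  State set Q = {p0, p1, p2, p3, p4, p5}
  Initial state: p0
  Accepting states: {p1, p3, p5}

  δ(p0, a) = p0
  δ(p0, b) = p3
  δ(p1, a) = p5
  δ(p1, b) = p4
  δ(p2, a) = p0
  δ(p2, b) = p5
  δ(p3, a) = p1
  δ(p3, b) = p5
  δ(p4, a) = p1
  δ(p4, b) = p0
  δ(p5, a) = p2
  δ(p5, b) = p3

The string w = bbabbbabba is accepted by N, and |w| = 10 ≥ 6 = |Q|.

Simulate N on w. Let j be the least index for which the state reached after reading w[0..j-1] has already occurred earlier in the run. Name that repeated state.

p5

Run of N on w = b b a b b b a b b a:
  step 0: p0  (start)
  step 1: p3  (read b: p0→p3)
  step 2: p5  (read b: p3→p5)
  step 3: p2  (read a: p5→p2)
  step 4: p5  (read b: p2→p5)   ← first repeat (p5 seen earlier)
  step 5: p3  (read b: p5→p3)
  step 6: p5  (read b: p3→p5)
  step 7: p2  (read a: p5→p2)
  step 8: p5  (read b: p2→p5)
  step 9: p3  (read b: p5→p3)
  step 10: p1  (read a: p3→p1)

The earliest repeat is at step j = 4: N is in p5, which it already visited at step i = 2.
The DFA has 6 states, so the proof of the pumping lemma guarantees a repeated state among the first 6+1 visited; the segment between the two visits is the pumpable y.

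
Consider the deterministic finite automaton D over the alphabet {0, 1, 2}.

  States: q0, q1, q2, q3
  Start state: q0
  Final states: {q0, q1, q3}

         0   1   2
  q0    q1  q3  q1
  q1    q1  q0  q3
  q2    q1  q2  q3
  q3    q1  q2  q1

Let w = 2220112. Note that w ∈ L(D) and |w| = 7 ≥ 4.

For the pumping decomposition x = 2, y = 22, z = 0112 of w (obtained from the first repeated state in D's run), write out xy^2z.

222220112

xy^2z = 2·22·22·0112 = 222220112.
Reading y = 22 takes D from q1 back to q1, so after x·y·y the machine is still in q1, and z then leads to the accepting state q1. Hence 222220112 ∈ L(D).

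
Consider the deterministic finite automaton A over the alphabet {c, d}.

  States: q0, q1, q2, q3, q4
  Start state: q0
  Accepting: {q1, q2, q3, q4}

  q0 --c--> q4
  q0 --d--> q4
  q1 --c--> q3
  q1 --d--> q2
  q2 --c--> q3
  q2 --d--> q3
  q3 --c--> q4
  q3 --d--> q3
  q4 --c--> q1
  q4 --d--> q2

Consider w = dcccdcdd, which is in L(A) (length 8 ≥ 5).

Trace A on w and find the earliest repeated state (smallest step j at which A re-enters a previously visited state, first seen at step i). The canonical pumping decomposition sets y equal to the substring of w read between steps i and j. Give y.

ccc

State sequence: q0 -d-> q4 -c-> q1 -c-> q3 -c-> q4 -d-> q2 -c-> q3 -d-> q3 -d-> q3
First repeat at step 4: q4 was already visited.

So i = 1, j = 4, giving x = w[0:1] = d, y = w[1:4] = ccc, z = w[4:8] = dcdd.
Check: |xy| = 4 ≤ 5 and |y| = 3 ≥ 1. Reading y takes A from q4 back to q4, so every xyⁱz is accepted.
Since A has 5 states, any run of length ≥ 5 visits 5+1 states, so by pigeonhole some state repeats within the first 5 steps — that repeat gives the pumpable loop.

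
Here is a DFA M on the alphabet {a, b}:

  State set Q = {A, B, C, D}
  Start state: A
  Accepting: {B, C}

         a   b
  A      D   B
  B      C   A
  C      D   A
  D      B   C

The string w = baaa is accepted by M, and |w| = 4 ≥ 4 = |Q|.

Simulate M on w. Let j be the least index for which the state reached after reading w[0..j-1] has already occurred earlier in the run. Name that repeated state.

B

Run of M on w = b a a a:
  step 0: A  (start)
  step 1: B  (read b: A→B)
  step 2: C  (read a: B→C)
  step 3: D  (read a: C→D)
  step 4: B  (read a: D→B)   ← first repeat (B seen earlier)

The earliest repeat is at step j = 4: M is in B, which it already visited at step i = 1.
Since M has 4 states, any run of length ≥ 4 visits 4+1 states, so by pigeonhole some state repeats within the first 4 steps — that repeat gives the pumpable loop.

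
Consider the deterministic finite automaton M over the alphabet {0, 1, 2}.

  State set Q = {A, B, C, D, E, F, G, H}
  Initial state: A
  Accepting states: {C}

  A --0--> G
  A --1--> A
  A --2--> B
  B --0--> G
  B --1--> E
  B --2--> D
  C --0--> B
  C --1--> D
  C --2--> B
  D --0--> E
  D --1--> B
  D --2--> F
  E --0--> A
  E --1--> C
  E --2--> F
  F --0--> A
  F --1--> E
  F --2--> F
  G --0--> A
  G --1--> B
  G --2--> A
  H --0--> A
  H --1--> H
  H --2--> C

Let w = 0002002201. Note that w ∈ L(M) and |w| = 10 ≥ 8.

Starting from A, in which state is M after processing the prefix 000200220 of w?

E

State sequence: A -0-> G -0-> A -0-> G -2-> A -0-> G -0-> A -2-> B -2-> D -0-> E

After reading 9 characters, M is in state E.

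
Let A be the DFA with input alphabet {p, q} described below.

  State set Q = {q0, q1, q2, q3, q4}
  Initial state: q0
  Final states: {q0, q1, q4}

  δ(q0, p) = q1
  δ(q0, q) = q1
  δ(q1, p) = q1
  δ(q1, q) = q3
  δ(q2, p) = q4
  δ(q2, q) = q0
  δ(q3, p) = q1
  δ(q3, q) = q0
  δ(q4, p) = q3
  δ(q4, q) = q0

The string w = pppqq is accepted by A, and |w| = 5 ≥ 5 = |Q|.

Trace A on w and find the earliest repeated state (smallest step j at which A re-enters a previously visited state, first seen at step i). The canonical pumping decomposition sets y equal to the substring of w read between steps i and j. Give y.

p

State sequence: q0 -p-> q1 -p-> q1 -p-> q1 -q-> q3 -q-> q0
First repeat at step 2: q1 was already visited.

So i = 1, j = 2, giving x = w[0:1] = p, y = w[1:2] = p, z = w[2:5] = pqq.
Check: |xy| = 2 ≤ 5 and |y| = 1 ≥ 1. Reading y takes A from q1 back to q1, so every xyⁱz is accepted.
Pumping length from the standard proof: p = 5 (the number of states). The repeated state found above gives |xy| = j ≤ 5 and |y| = j − i ≥ 1.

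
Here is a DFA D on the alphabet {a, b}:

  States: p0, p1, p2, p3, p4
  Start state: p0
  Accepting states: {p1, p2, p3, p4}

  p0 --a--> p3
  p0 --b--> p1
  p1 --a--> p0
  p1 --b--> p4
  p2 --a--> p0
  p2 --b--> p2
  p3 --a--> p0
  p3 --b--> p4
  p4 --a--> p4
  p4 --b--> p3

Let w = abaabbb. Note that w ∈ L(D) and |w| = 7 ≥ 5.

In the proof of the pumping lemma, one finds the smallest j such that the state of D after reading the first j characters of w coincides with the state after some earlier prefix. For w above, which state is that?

State sequence: p0 -a-> p3 -b-> p4 -a-> p4 -a-> p4 -b-> p3 -b-> p4 -b-> p3
First repeat at step 3: p4 was already visited.

The earliest repeat is at step j = 3: D is in p4, which it already visited at step i = 2.

p4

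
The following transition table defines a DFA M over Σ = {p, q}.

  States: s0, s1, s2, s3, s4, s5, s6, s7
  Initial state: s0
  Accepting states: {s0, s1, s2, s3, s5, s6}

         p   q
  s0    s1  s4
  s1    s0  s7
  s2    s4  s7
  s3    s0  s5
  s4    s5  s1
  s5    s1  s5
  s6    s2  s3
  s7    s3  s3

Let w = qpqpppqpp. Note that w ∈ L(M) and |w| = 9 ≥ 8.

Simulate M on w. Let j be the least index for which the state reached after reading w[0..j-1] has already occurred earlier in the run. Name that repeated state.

Run of M on w = q p q p p p q p p:
  step 0: s0  (start)
  step 1: s4  (read q: s0→s4)
  step 2: s5  (read p: s4→s5)
  step 3: s5  (read q: s5→s5)   ← first repeat (s5 seen earlier)
  step 4: s1  (read p: s5→s1)
  step 5: s0  (read p: s1→s0)
  step 6: s1  (read p: s0→s1)
  step 7: s7  (read q: s1→s7)
  step 8: s3  (read p: s7→s3)
  step 9: s0  (read p: s3→s0)

The earliest repeat is at step j = 3: M is in s5, which it already visited at step i = 2.

s5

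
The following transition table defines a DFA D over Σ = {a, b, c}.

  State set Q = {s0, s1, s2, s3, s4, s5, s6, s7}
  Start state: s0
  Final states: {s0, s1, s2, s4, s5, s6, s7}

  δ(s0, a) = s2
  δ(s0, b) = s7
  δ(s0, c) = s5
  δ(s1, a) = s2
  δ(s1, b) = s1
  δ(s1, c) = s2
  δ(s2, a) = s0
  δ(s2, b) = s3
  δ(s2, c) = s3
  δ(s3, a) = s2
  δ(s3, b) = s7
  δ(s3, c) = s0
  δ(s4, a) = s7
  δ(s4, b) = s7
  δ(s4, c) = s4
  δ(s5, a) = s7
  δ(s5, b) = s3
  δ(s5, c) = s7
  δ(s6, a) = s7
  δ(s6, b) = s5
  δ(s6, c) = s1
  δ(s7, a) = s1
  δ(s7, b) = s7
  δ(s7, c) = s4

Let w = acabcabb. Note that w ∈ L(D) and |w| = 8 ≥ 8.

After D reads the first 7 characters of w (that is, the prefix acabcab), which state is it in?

State sequence: s0 -a-> s2 -c-> s3 -a-> s2 -b-> s3 -c-> s0 -a-> s2 -b-> s3

After reading 7 characters, D is in state s3.

s3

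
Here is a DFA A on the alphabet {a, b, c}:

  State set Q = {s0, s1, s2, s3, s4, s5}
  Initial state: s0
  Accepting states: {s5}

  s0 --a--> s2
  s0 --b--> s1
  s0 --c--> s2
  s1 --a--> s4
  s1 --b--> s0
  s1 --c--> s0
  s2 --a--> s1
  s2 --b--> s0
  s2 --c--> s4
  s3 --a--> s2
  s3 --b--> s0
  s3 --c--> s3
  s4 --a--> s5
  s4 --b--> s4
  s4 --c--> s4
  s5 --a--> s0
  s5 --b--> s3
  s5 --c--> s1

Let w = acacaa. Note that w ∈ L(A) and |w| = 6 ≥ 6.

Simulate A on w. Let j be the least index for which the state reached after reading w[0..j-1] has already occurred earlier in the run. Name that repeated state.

s4

State sequence: s0 -a-> s2 -c-> s4 -a-> s5 -c-> s1 -a-> s4 -a-> s5
First repeat at step 5: s4 was already visited.

The earliest repeat is at step j = 5: A is in s4, which it already visited at step i = 2.
Pumping length from the standard proof: p = 6 (the number of states). The repeated state found above gives |xy| = j ≤ 6 and |y| = j − i ≥ 1.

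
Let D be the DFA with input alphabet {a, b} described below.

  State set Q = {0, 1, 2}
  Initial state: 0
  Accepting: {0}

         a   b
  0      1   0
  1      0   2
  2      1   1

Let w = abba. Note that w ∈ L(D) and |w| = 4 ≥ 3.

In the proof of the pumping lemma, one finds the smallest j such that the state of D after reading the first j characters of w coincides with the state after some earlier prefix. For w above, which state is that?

State sequence: 0 -a-> 1 -b-> 2 -b-> 1 -a-> 0
First repeat at step 3: 1 was already visited.

The earliest repeat is at step j = 3: D is in 1, which it already visited at step i = 1.
The DFA has 3 states, so the proof of the pumping lemma guarantees a repeated state among the first 3+1 visited; the segment between the two visits is the pumpable y.

1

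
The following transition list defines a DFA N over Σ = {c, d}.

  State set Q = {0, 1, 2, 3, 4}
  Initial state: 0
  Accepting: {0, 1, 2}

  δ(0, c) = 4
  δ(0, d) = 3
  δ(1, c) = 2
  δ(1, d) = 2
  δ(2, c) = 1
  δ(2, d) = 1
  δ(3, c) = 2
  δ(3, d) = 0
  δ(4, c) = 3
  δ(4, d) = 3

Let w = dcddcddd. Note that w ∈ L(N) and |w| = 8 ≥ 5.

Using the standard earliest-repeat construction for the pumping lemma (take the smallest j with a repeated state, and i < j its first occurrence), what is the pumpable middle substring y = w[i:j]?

Run of N on w = d c d d c d d d:
  step 0: 0  (start)
  step 1: 3  (read d: 0→3)
  step 2: 2  (read c: 3→2)
  step 3: 1  (read d: 2→1)
  step 4: 2  (read d: 1→2)   ← first repeat (2 seen earlier)
  step 5: 1  (read c: 2→1)
  step 6: 2  (read d: 1→2)
  step 7: 1  (read d: 2→1)
  step 8: 2  (read d: 1→2)

So i = 2, j = 4, giving x = w[0:2] = dc, y = w[2:4] = dd, z = w[4:8] = cddd.
Check: |xy| = 4 ≤ 5 and |y| = 2 ≥ 1. Reading y takes N from 2 back to 2, so every xyⁱz is accepted.

dd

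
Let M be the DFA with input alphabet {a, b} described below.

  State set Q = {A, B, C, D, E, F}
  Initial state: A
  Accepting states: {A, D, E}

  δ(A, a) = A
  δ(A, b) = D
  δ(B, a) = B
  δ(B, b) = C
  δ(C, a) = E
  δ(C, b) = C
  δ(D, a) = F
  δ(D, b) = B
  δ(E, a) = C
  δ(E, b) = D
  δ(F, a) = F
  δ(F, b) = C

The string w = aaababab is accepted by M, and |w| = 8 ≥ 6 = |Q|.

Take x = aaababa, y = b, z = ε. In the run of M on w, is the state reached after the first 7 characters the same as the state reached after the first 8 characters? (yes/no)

Run of M on the first 8 characters of w = a a a b a b a b:
  step 0: A  (start)
  step 1: A  (read a: A→A)
  step 2: A  (read a: A→A)
  step 3: A  (read a: A→A)
  step 4: D  (read b: A→D)
  step 5: F  (read a: D→F)
  step 6: C  (read b: F→C)
  step 7: E  (read a: C→E)
  step 8: D  (read b: E→D)

After x (step 7): E. After xy (step 8): D.
They differ (E ≠ D), so y is not a cycle from the state after x; this split is not the one the pumping-lemma construction produces, and pumping y need not keep the string in L(M).

no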